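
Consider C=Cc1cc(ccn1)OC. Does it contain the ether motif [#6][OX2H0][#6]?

The pattern [#6][OX2H0][#6] describes an aliphatic oxygen bridging two carbons with no H on the oxygen — an ether.
The molecule carries a methoxy ether (-OCH3), whose atoms satisfy every constraint of the query, so the pattern matches.

Yes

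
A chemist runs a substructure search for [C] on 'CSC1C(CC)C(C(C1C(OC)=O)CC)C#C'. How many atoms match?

14

The query [C] means: uppercase C matches aliphatic (non-aromatic) carbon only.
Check the 17 heavy atoms by environment: 14× C → match; 1× S → no; 2× O → no.
That gives 14 matching atoms.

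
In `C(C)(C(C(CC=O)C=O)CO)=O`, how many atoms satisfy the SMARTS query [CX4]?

Check the 12 heavy atoms by environment: 5× C (X4) → match; 3× C (X3) → no; 3× O (X1) → no; 1× O (X2) → no.
That gives 5 matching atoms.

5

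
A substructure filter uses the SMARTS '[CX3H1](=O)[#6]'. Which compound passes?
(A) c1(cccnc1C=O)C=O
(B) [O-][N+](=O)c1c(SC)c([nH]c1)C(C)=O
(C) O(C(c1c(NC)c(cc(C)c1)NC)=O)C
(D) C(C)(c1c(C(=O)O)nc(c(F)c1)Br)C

A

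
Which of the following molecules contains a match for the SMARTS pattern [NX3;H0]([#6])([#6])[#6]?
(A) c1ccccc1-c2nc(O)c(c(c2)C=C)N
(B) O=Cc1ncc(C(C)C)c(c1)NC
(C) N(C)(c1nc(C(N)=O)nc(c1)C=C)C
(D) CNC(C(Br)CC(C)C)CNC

[NX3;H0]([#6])([#6])[#6] describes a trivalent nitrogen with no H, bonded to three carbons (a tertiary amine).
(A) has a primary amino group (-NH2) but the nitrogen has H2, not H0 with three carbons.
(B) has an N-methylamino group (-NHCH3) but the nitrogen still has one H (H1), not H0.
(C) contains a dimethylamino group (-N(CH3)2), which satisfies every atom and bond constraint.
(D) has an N-methylamino group (-NHCH3) but the nitrogen still has one H (H1), not H0.
So the answer is (C).

C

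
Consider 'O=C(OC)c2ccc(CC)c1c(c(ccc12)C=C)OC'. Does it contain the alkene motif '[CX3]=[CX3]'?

The pattern [CX3]=[CX3] describes a non-aromatic C=C double bond between two sp2 carbons — an alkene.
The molecule carries a vinyl group (-CH=CH2), whose atoms satisfy every constraint of the query, so the pattern matches.

Yes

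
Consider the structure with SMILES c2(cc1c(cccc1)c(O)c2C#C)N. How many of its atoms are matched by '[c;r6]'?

10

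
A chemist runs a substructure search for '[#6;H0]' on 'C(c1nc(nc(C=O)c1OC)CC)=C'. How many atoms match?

The query [#6;H0] means: any carbon with no attached hydrogen.
Check the 14 heavy atoms by environment: 2× n (aromatic, H0) → no; 4× c (aromatic, H0) → match; 2× C (H1) → no; 2× C (H2) → no; 2× O (H0) → no; 2× C (H3) → no.
That gives 4 matching atoms.

4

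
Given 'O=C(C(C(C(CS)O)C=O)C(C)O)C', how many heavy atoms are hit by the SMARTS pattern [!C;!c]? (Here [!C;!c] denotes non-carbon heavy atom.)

The query [!C;!c] means: neither aliphatic nor aromatic carbon — same as [!#6].
Check the 14 heavy atoms by environment: 9× C → no; 1× S → match; 4× O → match.
Summing the matching environments: 1 + 4 = 5 matching atoms.

5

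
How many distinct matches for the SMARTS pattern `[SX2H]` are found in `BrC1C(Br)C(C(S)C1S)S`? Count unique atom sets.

3

[SX2H] is the SMARTS for a thiol: an aliphatic sulfur with two connections, one being H.
The molecule carries 3 separate instances of a thiol (-SH) meeting every constraint; each maps to a distinct set of atoms, giving 3 matches.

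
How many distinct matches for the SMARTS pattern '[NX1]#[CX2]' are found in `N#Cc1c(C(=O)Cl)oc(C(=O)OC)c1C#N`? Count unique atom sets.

2

[NX1]#[CX2] is the SMARTS for a nitrile: a nitrogen triple-bonded to a two-connected carbon.
The molecule carries 2 separate instances of a nitrile (-C#N) meeting every constraint; each maps to a distinct set of atoms, giving 2 matches.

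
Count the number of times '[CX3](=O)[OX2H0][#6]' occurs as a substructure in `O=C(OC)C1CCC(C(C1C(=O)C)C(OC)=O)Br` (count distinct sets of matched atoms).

2

[CX3](=O)[OX2H0][#6] is the SMARTS for an ester: a carbonyl carbon bonded to an oxygen that is itself bonded to carbon (no H on that O).
The molecule carries 2 separate instances of a methyl-ester group (-C(=O)OCH3) meeting every constraint; each maps to a distinct set of atoms, giving 2 matches.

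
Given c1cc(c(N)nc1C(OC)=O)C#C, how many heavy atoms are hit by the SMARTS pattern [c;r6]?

5

The query [c;r6] means: aromatic carbon that belongs to a six-membered ring.
Check the 13 heavy atoms by environment: 1× n (aromatic, in 6-ring) → no; 5× c (aromatic, in 6-ring) → match; 4× C (acyclic) → no; 2× O (acyclic) → no; 1× N (acyclic) → no.
That gives 5 matching atoms.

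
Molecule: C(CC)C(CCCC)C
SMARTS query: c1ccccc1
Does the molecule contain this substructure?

The pattern c1ccccc1 describes six aromatic carbons in a ring — a benzene ring.
The closest candidate here is a methyl group (-CH3), but no six-membered all-carbon aromatic ring is present. No other fragment satisfies the full query, so there is no match.

No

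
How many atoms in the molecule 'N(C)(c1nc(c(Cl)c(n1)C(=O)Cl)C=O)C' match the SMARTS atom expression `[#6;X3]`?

6

The query [#6;X3] means: any carbon (aromatic or not) with three total connections.
Check the 15 heavy atoms by environment: 2× n (aromatic, X2) → no; 4× c (aromatic, X3) → match; 2× Cl (X1) → no; 2× C (X3) → match; 2× O (X1) → no; 1× N (X3) → no; 2× C (X4) → no.
Summing the matching environments: 4 + 2 = 6 matching atoms.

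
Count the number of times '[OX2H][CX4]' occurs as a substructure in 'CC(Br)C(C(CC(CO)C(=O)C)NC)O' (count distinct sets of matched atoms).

[OX2H][CX4] is the SMARTS for an aliphatic alcohol: a hydroxyl oxygen bound to an sp3 (X4) carbon.
The molecule carries 2 separate instances of a hydroxyl group (-OH) meeting every constraint; each maps to a distinct set of atoms, giving 2 matches.

2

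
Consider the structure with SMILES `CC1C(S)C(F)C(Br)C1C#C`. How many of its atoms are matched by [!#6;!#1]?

3

The query [!#6;!#1] means: not carbon and not hydrogen — any heteroatom.
Check the 11 heavy atoms by environment: 8× C → no; 1× Br → match; 1× S → match; 1× F → match.
Summing the matching environments: 1 + 1 + 1 = 3 matching atoms.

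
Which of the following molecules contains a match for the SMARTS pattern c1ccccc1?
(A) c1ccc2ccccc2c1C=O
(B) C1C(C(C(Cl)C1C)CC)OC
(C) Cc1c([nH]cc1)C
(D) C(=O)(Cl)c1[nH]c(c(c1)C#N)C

A

c1ccccc1 describes six aromatic carbons in a ring (a benzene ring).
(A) contains the required atom environment, so the pattern matches.
(B) has a methyl group (-CH3) but no six-membered all-carbon aromatic ring is present.
(C) has a methyl group (-CH3) but no six-membered all-carbon aromatic ring is present.
(D) has a methyl group (-CH3) but no six-membered all-carbon aromatic ring is present.
So the answer is (A).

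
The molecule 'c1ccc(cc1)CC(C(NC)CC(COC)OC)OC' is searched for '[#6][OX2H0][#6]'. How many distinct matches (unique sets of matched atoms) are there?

[#6][OX2H0][#6] is the SMARTS for an ether: an aliphatic oxygen bridging two carbons with no H on the oxygen.
The molecule carries 3 separate instances of a methoxy ether (-OCH3) meeting every constraint; each maps to a distinct set of atoms, giving 3 matches.

3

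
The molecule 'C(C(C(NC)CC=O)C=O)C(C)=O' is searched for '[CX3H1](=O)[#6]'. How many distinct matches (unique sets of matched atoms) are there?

[CX3H1](=O)[#6] is the SMARTS for an aldehyde: an sp2 carbon with one H, double-bonded to O and single-bonded to carbon.
The molecule carries 2 separate instances of an aldehyde (-CHO) meeting every constraint; each maps to a distinct set of atoms, giving 2 matches.

2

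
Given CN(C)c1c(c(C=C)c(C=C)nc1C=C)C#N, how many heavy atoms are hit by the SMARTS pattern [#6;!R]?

The query [#6;!R] means: carbon not in any ring.
Check the 17 heavy atoms by environment: 1× n (aromatic, in 6-ring) → no; 5× c (aromatic, in 6-ring) → no; 9× C (acyclic) → match; 2× N (acyclic) → no.
That gives 9 matching atoms.

9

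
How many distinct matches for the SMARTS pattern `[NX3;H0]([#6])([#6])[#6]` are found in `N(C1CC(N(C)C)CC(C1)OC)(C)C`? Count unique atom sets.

[NX3;H0]([#6])([#6])[#6] is the SMARTS for a tertiary amine: a trivalent nitrogen with no H, bonded to three carbons.
The molecule carries 2 separate instances of a dimethylamino group (-N(CH3)2) meeting every constraint; each maps to a distinct set of atoms, giving 2 matches.

2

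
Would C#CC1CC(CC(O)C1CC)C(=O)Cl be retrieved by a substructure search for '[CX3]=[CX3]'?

No

The pattern [CX3]=[CX3] describes a non-aromatic C=C double bond between two sp2 carbons — an alkene.
The closest candidate here is an ethynyl group (-C#CH), but the C-C bond is a triple bond, not a double bond. No other fragment satisfies the full query, so there is no match.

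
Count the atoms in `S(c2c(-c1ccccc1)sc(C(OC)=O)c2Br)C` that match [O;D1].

The query [O;D1] means: aliphatic oxygen bonded to exactly one heavy atom.
Check the 18 heavy atoms by environment: 1× s (aromatic, D2) → no; 5× c (aromatic, D3) → no; 1× Br (D1) → no; 5× c (aromatic, D2) → no; 1× S (D2) → no; 2× C (D1) → no; 1× C (D3) → no; 1× O (D1) → match; 1× O (D2) → no.
That gives 1 matching atom.

1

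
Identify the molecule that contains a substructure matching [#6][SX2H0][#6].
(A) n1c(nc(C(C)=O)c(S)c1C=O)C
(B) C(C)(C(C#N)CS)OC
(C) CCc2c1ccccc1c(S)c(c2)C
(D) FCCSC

D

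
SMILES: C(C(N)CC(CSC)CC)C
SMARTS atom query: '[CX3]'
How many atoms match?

0

Check the 11 heavy atoms by environment: 9× C (X4) → no; 1× N (X3) → no; 1× S (X2) → no.
No environment satisfies the query, so 0 matching atoms.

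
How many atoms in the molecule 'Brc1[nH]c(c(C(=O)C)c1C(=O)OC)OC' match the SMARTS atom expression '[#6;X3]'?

The query [#6;X3] means: any carbon (aromatic or not) with three total connections.
Check the 15 heavy atoms by environment: 1× n (aromatic, X3) → no; 4× c (aromatic, X3) → match; 2× C (X3) → match; 2× O (X1) → no; 3× C (X4) → no; 1× Br (X1) → no; 2× O (X2) → no.
Summing the matching environments: 4 + 2 = 6 matching atoms.

6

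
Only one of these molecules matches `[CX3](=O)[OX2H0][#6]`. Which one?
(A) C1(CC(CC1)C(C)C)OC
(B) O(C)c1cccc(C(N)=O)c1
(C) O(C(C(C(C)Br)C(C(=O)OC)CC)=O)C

[CX3](=O)[OX2H0][#6] describes a carbonyl carbon bonded to an oxygen that is itself bonded to carbon (no H on that O) (an ester).
(A) has a methoxy ether (-OCH3) but the ether oxygen is not adjacent to a C=O carbon.
(B) has a methoxy ether (-OCH3) but the ether oxygen is not adjacent to a C=O carbon.
(C) contains a methyl-ester group (-C(=O)OCH3), which satisfies every atom and bond constraint.
So the answer is (C).

C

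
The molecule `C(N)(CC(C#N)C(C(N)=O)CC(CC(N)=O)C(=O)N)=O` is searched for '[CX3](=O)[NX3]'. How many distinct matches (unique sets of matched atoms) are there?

4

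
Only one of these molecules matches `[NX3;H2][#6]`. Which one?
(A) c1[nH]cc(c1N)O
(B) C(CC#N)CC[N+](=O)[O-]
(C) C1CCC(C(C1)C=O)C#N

A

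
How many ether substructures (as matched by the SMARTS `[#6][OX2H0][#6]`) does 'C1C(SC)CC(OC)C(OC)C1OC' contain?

3

[#6][OX2H0][#6] is the SMARTS for an ether: an aliphatic oxygen bridging two carbons with no H on the oxygen.
The molecule carries 3 separate instances of a methoxy ether (-OCH3) meeting every constraint; each maps to a distinct set of atoms, giving 3 matches.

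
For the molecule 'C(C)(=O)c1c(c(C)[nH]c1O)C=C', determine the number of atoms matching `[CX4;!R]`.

Check the 12 heavy atoms by environment: 1× n (aromatic, X3, in 5-ring) → no; 4× c (aromatic, X3, in 5-ring) → no; 3× C (X3, acyclic) → no; 2× C (X4, acyclic) → match; 1× O (X1, acyclic) → no; 1× O (X2, acyclic) → no.
That gives 2 matching atoms.

2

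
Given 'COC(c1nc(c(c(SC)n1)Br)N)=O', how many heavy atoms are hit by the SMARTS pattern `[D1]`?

5

Check the 14 heavy atoms by environment: 2× n (aromatic, D2) → no; 4× c (aromatic, D3) → no; 1× S (D2) → no; 2× C (D1) → match; 1× N (D1) → match; 1× Br (D1) → match; 1× C (D3) → no; 1× O (D1) → match; 1× O (D2) → no.
Summing the matching environments: 2 + 1 + 1 + 1 = 5 matching atoms.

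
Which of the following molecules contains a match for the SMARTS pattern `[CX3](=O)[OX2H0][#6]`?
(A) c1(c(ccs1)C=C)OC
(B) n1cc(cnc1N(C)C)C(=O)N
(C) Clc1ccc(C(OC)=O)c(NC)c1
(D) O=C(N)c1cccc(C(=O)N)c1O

[CX3](=O)[OX2H0][#6] describes a carbonyl carbon bonded to an oxygen that is itself bonded to carbon (no H on that O) (an ester).
(A) has a methoxy ether (-OCH3) but the ether oxygen is not adjacent to a C=O carbon.
(B) has a primary amide (-C(=O)NH2) but the carbonyl is bonded to N, not to an O-C linkage.
(C) contains a methyl-ester group (-C(=O)OCH3), which satisfies every atom and bond constraint.
(D) has a primary amide (-C(=O)NH2) but the carbonyl is bonded to N, not to an O-C linkage.
So the answer is (C).

C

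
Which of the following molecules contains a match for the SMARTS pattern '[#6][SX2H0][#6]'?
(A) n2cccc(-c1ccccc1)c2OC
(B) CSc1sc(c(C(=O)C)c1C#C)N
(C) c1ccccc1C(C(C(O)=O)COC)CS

[#6][SX2H0][#6] describes an aliphatic sulfur bridging two carbons with no H on the sulfur (a thioether).
(A) has a methoxy ether (-OCH3) but the bridging atom is O, not S.
(B) contains a methylthio ether (-SCH3), which satisfies every atom and bond constraint.
(C) has a thiol (-SH) but the sulfur has H1, not H0 bridging two carbons.
So the answer is (B).

B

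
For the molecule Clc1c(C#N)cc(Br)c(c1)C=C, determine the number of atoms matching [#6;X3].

8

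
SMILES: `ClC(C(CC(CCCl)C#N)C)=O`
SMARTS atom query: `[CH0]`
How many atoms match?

Check the 12 heavy atoms by environment: 1× C (H3) → no; 2× C (H1) → no; 3× C (H2) → no; 2× C (H0) → match; 1× O (H0) → no; 2× Cl (H0) → no; 1× N (H0) → no.
That gives 2 matching atoms.

2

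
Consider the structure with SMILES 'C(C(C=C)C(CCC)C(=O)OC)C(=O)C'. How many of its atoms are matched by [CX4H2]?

3

The query [CX4H2] means: sp3 carbon (X4) with exactly two hydrogens.
Check the 15 heavy atoms by environment: 3× C (H2, X4) → match; 2× C (H1, X4) → no; 2× C (H0, X3) → no; 2× O (H0, X1) → no; 1× O (H0, X2) → no; 3× C (H3, X4) → no; 1× C (H1, X3) → no; 1× C (H2, X3) → no.
That gives 3 matching atoms.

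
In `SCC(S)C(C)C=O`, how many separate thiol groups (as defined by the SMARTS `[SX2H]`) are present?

2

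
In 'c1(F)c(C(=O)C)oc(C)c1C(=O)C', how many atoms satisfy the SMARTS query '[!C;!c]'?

The query [!C;!c] means: neither aliphatic nor aromatic carbon — same as [!#6].
Check the 13 heavy atoms by environment: 1× o (aromatic) → match; 4× c (aromatic) → no; 5× C → no; 2× O → match; 1× F → match.
Summing the matching environments: 1 + 2 + 1 = 4 matching atoms.

4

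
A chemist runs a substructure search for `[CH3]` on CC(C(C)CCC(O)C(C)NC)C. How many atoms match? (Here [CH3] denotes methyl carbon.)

5

The query [CH3] means: aliphatic carbon with exactly three hydrogens.
Check the 13 heavy atoms by environment: 5× C (H3) → match; 4× C (H1) → no; 2× C (H2) → no; 1× O (H1) → no; 1× N (H1) → no.
That gives 5 matching atoms.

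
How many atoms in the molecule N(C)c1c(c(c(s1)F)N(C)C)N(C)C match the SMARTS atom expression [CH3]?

5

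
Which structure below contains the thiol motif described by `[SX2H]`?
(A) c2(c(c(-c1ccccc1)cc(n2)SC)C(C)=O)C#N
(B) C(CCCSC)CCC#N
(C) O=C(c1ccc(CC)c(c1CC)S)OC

[SX2H] describes an aliphatic sulfur with two connections, one being H (a thiol).
(A) has a methylthio ether (-SCH3) but the sulfur has H0 (bonded to two carbons), not H1.
(B) has a methylthio ether (-SCH3) but the sulfur has H0 (bonded to two carbons), not H1.
(C) contains a thiol (-SH), which satisfies every atom and bond constraint.
So the answer is (C).

C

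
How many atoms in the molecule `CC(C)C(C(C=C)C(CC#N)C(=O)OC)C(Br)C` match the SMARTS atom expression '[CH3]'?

4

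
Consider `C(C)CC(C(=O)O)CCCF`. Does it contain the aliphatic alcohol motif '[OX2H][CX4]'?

No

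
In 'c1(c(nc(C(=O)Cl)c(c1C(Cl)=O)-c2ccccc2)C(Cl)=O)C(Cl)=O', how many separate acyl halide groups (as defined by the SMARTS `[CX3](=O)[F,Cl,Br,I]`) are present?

4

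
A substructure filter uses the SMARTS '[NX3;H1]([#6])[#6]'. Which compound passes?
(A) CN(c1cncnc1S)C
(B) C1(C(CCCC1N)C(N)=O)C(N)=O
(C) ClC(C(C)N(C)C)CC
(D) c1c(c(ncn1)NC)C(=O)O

[NX3;H1]([#6])[#6] describes a trivalent nitrogen with one H, bonded to two carbons (a secondary amine).
(A) has a dimethylamino group (-N(CH3)2) but the nitrogen has H0, not H1.
(B) has a primary amino group (-NH2) but the nitrogen has H2 and only one carbon neighbour.
(C) has a dimethylamino group (-N(CH3)2) but the nitrogen has H0, not H1.
(D) contains an N-methylamino group (-NHCH3), which satisfies every atom and bond constraint.
So the answer is (D).

D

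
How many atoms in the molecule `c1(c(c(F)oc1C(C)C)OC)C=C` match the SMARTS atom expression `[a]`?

5

The query [a] means: a matches any aromatic atom.
Check the 13 heavy atoms by environment: 1× o (aromatic) → match; 4× c (aromatic) → match; 1× O → no; 6× C → no; 1× F → no.
Summing the matching environments: 1 + 4 = 5 matching atoms.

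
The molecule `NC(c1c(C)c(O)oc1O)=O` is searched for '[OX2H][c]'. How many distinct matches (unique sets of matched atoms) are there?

[OX2H][c] is the SMARTS for a phenol: a hydroxyl oxygen attached to an aromatic carbon.
The molecule carries 2 separate instances of a hydroxyl group (-OH) meeting every constraint; each maps to a distinct set of atoms, giving 2 matches.

2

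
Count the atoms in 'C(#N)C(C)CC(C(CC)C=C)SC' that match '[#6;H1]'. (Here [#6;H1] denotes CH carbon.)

4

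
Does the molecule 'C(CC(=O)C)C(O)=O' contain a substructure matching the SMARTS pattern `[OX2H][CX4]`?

No

The pattern [OX2H][CX4] describes a hydroxyl oxygen bound to an sp3 (X4) carbon — an aliphatic alcohol.
The closest candidate here is a carboxylic acid group (-C(=O)OH), but the -OH is on a CX3 carbonyl carbon, not a CX4 carbon. No other fragment satisfies the full query, so there is no match.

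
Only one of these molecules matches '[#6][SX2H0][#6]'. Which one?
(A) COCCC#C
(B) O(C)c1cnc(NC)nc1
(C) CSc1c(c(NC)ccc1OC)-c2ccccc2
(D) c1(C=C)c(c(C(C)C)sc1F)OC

C

[#6][SX2H0][#6] describes an aliphatic sulfur bridging two carbons with no H on the sulfur (a thioether).
(A) has a methoxy ether (-OCH3) but the bridging atom is O, not S.
(B) has a methoxy ether (-OCH3) but the bridging atom is O, not S.
(C) contains a methylthio ether (-SCH3), which satisfies every atom and bond constraint.
(D) has a methoxy ether (-OCH3) but the bridging atom is O, not S.
So the answer is (C).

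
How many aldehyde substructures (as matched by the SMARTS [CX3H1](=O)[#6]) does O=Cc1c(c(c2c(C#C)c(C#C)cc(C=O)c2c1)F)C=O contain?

3

[CX3H1](=O)[#6] is the SMARTS for an aldehyde: an sp2 carbon with one H, double-bonded to O and single-bonded to carbon.
The molecule carries 3 separate instances of an aldehyde (-CHO) meeting every constraint; each maps to a distinct set of atoms, giving 3 matches.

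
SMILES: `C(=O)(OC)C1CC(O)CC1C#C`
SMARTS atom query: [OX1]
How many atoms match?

Check the 12 heavy atoms by environment: 6× C (X4) → no; 2× C (X2) → no; 1× C (X3) → no; 1× O (X1) → match; 2× O (X2) → no.
That gives 1 matching atom.

1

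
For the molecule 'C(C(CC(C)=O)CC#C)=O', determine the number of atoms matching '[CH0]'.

2

Check the 10 heavy atoms by environment: 2× C (H2) → no; 3× C (H1) → no; 2× C (H0) → match; 2× O (H0) → no; 1× C (H3) → no.
That gives 2 matching atoms.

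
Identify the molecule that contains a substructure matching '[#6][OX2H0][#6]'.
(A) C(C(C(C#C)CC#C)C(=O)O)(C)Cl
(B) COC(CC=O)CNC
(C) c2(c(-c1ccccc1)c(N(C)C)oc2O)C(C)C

[#6][OX2H0][#6] describes an aliphatic oxygen bridging two carbons with no H on the oxygen (an ether).
(A) has a carboxylic acid group (-C(=O)OH) but the -OH oxygen has H1; the =O is OX1, not OX2.
(B) contains a methoxy ether (-OCH3), which satisfies every atom and bond constraint.
(C) has a hydroxyl group (-OH) but the oxygen has H1, not H0 bridging two carbons.
So the answer is (B).

B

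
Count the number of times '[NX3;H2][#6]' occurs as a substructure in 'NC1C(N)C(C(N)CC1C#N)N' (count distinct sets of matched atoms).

4

[NX3;H2][#6] is the SMARTS for a primary amine: a trivalent nitrogen with two H attached to carbon.
The molecule carries 4 separate instances of a primary amino group (-NH2) meeting every constraint; each maps to a distinct set of atoms, giving 4 matches.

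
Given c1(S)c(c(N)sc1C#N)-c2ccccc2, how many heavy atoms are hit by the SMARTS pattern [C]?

1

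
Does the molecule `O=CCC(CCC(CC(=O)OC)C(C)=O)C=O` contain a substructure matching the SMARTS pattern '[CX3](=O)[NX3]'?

No

The pattern [CX3](=O)[NX3] describes a carbonyl carbon bonded to a trivalent nitrogen — an amide.
The closest candidate here is a methyl-ester group (-C(=O)OCH3), but the carbonyl is bonded to O, not to an NX3 nitrogen. No other fragment satisfies the full query, so there is no match.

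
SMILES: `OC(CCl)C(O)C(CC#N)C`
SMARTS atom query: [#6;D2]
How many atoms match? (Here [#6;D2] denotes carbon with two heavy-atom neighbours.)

The query [#6;D2] means: any carbon bonded to exactly two heavy atoms.
Check the 11 heavy atoms by environment: 3× C (D2) → match; 3× C (D3) → no; 2× O (D1) → no; 1× N (D1) → no; 1× C (D1) → no; 1× Cl (D1) → no.
That gives 3 matching atoms.

3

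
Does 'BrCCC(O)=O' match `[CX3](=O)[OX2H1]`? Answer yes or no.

Yes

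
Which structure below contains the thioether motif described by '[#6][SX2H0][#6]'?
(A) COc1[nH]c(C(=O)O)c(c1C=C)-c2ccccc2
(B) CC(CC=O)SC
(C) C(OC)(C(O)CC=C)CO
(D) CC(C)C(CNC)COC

B

[#6][SX2H0][#6] describes an aliphatic sulfur bridging two carbons with no H on the sulfur (a thioether).
(A) has a methoxy ether (-OCH3) but the bridging atom is O, not S.
(B) contains a methylthio ether (-SCH3), which satisfies every atom and bond constraint.
(C) has a methoxy ether (-OCH3) but the bridging atom is O, not S.
(D) has a methoxy ether (-OCH3) but the bridging atom is O, not S.
So the answer is (B).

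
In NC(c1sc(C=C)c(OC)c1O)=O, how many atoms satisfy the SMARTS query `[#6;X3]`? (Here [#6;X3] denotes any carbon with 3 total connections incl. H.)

The query [#6;X3] means: any carbon (aromatic or not) with three total connections.
Check the 13 heavy atoms by environment: 1× s (aromatic, X2) → no; 4× c (aromatic, X3) → match; 3× C (X3) → match; 2× O (X2) → no; 1× C (X4) → no; 1× O (X1) → no; 1× N (X3) → no.
Summing the matching environments: 4 + 3 = 7 matching atoms.

7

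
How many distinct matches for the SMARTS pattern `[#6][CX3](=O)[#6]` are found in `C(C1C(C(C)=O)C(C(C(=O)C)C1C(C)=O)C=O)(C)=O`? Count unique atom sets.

[#6][CX3](=O)[#6] is the SMARTS for a ketone: a carbonyl carbon (no H) flanked by two carbons.
The molecule carries 4 separate instances of an acetyl/ketone group (-C(=O)CH3) meeting every constraint; each maps to a distinct set of atoms, giving 4 matches.

4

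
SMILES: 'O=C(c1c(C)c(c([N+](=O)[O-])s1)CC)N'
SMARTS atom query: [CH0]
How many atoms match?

The query [CH0] means: aliphatic carbon with no attached hydrogen.
Check the 14 heavy atoms by environment: 1× s (aromatic, H0) → no; 4× c (aromatic, H0) → no; 1× C (H0) → match; 2× O (H0) → no; 1× N (H2) → no; 1× N (charge +1, H0) → no; 1× O (charge -1, H0) → no; 2× C (H3) → no; 1× C (H2) → no.
That gives 1 matching atom.

1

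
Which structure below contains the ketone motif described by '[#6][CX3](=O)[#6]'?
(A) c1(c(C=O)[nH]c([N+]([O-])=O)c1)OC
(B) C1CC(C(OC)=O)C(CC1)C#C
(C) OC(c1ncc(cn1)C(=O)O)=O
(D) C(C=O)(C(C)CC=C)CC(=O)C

[#6][CX3](=O)[#6] describes a carbonyl carbon (no H) flanked by two carbons (a ketone).
(A) has an aldehyde (-CHO) but the carbonyl carbon has H1, so it is not flanked by two carbons.
(B) has a methyl-ester group (-C(=O)OCH3) but one neighbour of the carbonyl carbon is O, not C.
(C) has a carboxylic acid group (-C(=O)OH) but one neighbour of the carbonyl carbon is O, not C.
(D) contains an acetyl/ketone group (-C(=O)CH3), which satisfies every atom and bond constraint.
So the answer is (D).

D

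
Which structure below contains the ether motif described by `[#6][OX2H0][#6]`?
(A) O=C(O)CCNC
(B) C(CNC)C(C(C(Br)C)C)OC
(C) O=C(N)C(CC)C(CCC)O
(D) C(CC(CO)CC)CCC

B

[#6][OX2H0][#6] describes an aliphatic oxygen bridging two carbons with no H on the oxygen (an ether).
(A) has a carboxylic acid group (-C(=O)OH) but the -OH oxygen has H1; the =O is OX1, not OX2.
(B) contains a methoxy ether (-OCH3), which satisfies every atom and bond constraint.
(C) has a hydroxyl group (-OH) but the oxygen has H1, not H0 bridging two carbons.
(D) has a hydroxyl group (-OH) but the oxygen has H1, not H0 bridging two carbons.
So the answer is (B).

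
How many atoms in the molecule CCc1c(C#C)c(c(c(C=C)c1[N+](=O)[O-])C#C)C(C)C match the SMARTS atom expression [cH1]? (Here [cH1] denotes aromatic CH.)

0

Check the 20 heavy atoms by environment: 6× c (aromatic, H0) → no; 2× C (H0) → no; 4× C (H1) → no; 2× C (H2) → no; 1× N (charge +1, H0) → no; 1× O (charge -1, H0) → no; 1× O (H0) → no; 3× C (H3) → no.
No environment satisfies the query, so 0 matching atoms.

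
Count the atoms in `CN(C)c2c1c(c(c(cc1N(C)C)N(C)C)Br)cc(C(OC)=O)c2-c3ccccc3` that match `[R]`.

16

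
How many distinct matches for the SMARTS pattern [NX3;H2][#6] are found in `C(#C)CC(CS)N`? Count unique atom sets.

1

[NX3;H2][#6] is the SMARTS for a primary amine: a trivalent nitrogen with two H attached to carbon.
Exactly one fragment in the molecule meets all constraints, giving 1 match.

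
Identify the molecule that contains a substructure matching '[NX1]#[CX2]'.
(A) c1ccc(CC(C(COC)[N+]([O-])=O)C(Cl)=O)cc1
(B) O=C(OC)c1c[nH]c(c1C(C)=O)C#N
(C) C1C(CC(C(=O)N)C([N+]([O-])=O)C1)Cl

[NX1]#[CX2] describes a nitrogen triple-bonded to a two-connected carbon (a nitrile).
(A) has a nitro group (-[N+](=O)[O-]) but there is no C#N triple bond.
(B) contains a nitrile (-C#N), which satisfies every atom and bond constraint.
(C) has a nitro group (-[N+](=O)[O-]) but there is no C#N triple bond.
So the answer is (B).

B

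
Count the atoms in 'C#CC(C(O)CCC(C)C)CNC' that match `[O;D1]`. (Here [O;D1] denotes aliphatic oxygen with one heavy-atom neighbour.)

1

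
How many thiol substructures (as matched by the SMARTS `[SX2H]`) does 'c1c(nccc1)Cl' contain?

[SX2H] is the SMARTS for a thiol: an aliphatic sulfur with two connections, one being H.
No fragment in the molecule satisfies every constraint, giving 0 matches.

0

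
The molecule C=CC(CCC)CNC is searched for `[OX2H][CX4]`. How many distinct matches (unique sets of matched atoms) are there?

0

[OX2H][CX4] is the SMARTS for an aliphatic alcohol: a hydroxyl oxygen bound to an sp3 (X4) carbon.
No fragment in the molecule satisfies every constraint, giving 0 matches.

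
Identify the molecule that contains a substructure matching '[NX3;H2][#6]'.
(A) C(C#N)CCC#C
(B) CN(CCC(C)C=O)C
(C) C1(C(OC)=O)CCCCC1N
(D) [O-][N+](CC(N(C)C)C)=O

[NX3;H2][#6] describes a trivalent nitrogen with two H attached to carbon (a primary amine).
(A) has a nitrile (-C#N) but the nitrogen is NX1 (triple-bonded), not NX3 with two H.
(B) has a dimethylamino group (-N(CH3)2) but the nitrogen has H0, not H2.
(C) contains a primary amino group (-NH2), which satisfies every atom and bond constraint.
(D) has a nitro group (-[N+](=O)[O-]) but the nitrogen is [N+] with no H, not NX3H2.
So the answer is (C).

C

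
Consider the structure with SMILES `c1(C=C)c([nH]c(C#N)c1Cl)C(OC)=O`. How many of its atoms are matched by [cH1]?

0

The query [cH1] means: aromatic carbon bearing exactly one hydrogen.
Check the 14 heavy atoms by environment: 1× n (aromatic, H1) → no; 4× c (aromatic, H0) → no; 2× C (H0) → no; 2× O (H0) → no; 1× C (H3) → no; 1× N (H0) → no; 1× C (H1) → no; 1× C (H2) → no; 1× Cl (H0) → no.
No environment satisfies the query, so 0 matching atoms.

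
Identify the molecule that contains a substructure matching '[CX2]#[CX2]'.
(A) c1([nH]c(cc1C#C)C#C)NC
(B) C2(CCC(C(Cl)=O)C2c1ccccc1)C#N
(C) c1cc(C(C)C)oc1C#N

[CX2]#[CX2] describes a carbon-carbon triple bond (an alkyne).
(A) contains an ethynyl group (-C#CH), which satisfies every atom and bond constraint.
(B) has a nitrile (-C#N) but the triple bond is C#N, not C#C.
(C) has a nitrile (-C#N) but the triple bond is C#N, not C#C.
So the answer is (A).

A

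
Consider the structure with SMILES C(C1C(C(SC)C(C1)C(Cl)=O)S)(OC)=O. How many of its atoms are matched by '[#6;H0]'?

2

The query [#6;H0] means: any carbon with no attached hydrogen.
Check the 15 heavy atoms by environment: 4× C (H1) → no; 1× C (H2) → no; 2× C (H0) → match; 3× O (H0) → no; 1× Cl (H0) → no; 2× C (H3) → no; 1× S (H0) → no; 1× S (H1) → no.
That gives 2 matching atoms.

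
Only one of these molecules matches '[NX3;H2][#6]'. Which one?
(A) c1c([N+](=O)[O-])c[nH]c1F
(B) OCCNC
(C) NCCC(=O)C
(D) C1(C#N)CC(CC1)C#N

[NX3;H2][#6] describes a trivalent nitrogen with two H attached to carbon (a primary amine).
(A) has a nitro group (-[N+](=O)[O-]) but the nitrogen is [N+] with no H, not NX3H2.
(B) has an N-methylamino group (-NHCH3) but the nitrogen bears two carbons and only one H (H1), not H2.
(C) contains a primary amino group (-NH2), which satisfies every atom and bond constraint.
(D) has a nitrile (-C#N) but the nitrogen is NX1 (triple-bonded), not NX3 with two H.
So the answer is (C).

C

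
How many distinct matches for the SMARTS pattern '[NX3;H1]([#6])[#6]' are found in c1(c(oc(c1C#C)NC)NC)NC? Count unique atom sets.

3

[NX3;H1]([#6])[#6] is the SMARTS for a secondary amine: a trivalent nitrogen with one H, bonded to two carbons.
The molecule carries 3 separate instances of an N-methylamino group (-NHCH3) meeting every constraint; each maps to a distinct set of atoms, giving 3 matches.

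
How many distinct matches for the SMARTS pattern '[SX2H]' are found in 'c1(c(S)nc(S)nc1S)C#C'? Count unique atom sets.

3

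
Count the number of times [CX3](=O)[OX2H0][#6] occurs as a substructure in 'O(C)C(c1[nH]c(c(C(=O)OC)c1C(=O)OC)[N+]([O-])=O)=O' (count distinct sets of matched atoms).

3

[CX3](=O)[OX2H0][#6] is the SMARTS for an ester: a carbonyl carbon bonded to an oxygen that is itself bonded to carbon (no H on that O).
The molecule carries 3 separate instances of a methyl-ester group (-C(=O)OCH3) meeting every constraint; each maps to a distinct set of atoms, giving 3 matches.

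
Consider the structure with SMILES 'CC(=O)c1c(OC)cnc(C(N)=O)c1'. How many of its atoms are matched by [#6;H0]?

5

The query [#6;H0] means: any carbon with no attached hydrogen.
Check the 14 heavy atoms by environment: 1× n (aromatic, H0) → no; 2× c (aromatic, H1) → no; 3× c (aromatic, H0) → match; 2× C (H0) → match; 3× O (H0) → no; 2× C (H3) → no; 1× N (H2) → no.
Summing the matching environments: 3 + 2 = 5 matching atoms.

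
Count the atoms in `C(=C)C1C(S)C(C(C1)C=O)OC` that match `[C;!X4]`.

3

The query [C;!X4] means: aliphatic carbon that does not have four total connections.
Check the 12 heavy atoms by environment: 6× C (X4) → no; 3× C (X3) → match; 1× O (X1) → no; 1× O (X2) → no; 1× S (X2) → no.
That gives 3 matching atoms.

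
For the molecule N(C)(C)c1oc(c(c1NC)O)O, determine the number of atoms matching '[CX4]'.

The query [CX4] means: C with X4: aliphatic carbon with exactly 4 total connections (bonds + H).
Check the 12 heavy atoms by environment: 1× o (aromatic, X2) → no; 4× c (aromatic, X3) → no; 2× N (X3) → no; 3× C (X4) → match; 2× O (X2) → no.
That gives 3 matching atoms.

3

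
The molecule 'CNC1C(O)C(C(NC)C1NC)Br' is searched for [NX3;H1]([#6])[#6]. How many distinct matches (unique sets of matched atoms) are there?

3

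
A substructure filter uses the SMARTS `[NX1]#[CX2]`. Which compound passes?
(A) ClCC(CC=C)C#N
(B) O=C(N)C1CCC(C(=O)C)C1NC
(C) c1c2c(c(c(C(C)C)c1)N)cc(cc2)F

A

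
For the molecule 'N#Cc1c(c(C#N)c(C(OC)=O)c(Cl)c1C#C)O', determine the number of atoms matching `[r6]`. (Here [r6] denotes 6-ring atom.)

Check the 18 heavy atoms by environment: 6× c (aromatic, in 6-ring) → match; 6× C (acyclic) → no; 2× N (acyclic) → no; 3× O (acyclic) → no; 1× Cl (acyclic) → no.
That gives 6 matching atoms.

6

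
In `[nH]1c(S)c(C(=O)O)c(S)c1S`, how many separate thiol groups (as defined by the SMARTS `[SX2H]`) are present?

3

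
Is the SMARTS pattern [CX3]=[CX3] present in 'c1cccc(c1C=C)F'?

Yes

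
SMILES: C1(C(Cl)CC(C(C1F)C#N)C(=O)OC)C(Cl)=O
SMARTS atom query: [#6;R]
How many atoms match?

The query [#6;R] means: carbon that is part of a ring.
Check the 17 heavy atoms by environment: 6× C (in 6-ring) → match; 1× F (acyclic) → no; 2× Cl (acyclic) → no; 4× C (acyclic) → no; 3× O (acyclic) → no; 1× N (acyclic) → no.
That gives 6 matching atoms.

6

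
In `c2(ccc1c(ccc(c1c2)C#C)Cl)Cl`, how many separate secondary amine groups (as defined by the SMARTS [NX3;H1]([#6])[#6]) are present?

[NX3;H1]([#6])[#6] is the SMARTS for a secondary amine: a trivalent nitrogen with one H, bonded to two carbons.
No fragment in the molecule satisfies every constraint, giving 0 matches.

0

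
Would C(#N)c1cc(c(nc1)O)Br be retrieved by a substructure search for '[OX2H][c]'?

Yes

The pattern [OX2H][c] describes a hydroxyl oxygen attached to an aromatic carbon — a phenol.
The molecule carries a hydroxyl group (-OH), whose atoms satisfy every constraint of the query, so the pattern matches.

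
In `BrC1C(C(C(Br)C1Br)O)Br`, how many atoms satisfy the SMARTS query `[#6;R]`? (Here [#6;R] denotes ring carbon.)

5

The query [#6;R] means: carbon that is part of a ring.
Check the 10 heavy atoms by environment: 5× C (in 5-ring) → match; 4× Br (acyclic) → no; 1× O (acyclic) → no.
That gives 5 matching atoms.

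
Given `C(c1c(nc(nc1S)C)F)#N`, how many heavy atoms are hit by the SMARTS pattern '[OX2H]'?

0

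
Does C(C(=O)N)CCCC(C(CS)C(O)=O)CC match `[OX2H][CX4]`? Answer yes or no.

The pattern [OX2H][CX4] describes a hydroxyl oxygen bound to an sp3 (X4) carbon — an aliphatic alcohol.
The closest candidate here is a carboxylic acid group (-C(=O)OH), but the -OH is on a CX3 carbonyl carbon, not a CX4 carbon. No other fragment satisfies the full query, so there is no match.

No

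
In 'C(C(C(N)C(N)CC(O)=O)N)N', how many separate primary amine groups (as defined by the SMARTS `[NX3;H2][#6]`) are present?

4

[NX3;H2][#6] is the SMARTS for a primary amine: a trivalent nitrogen with two H attached to carbon.
The molecule carries 4 separate instances of a primary amino group (-NH2) meeting every constraint; each maps to a distinct set of atoms, giving 4 matches.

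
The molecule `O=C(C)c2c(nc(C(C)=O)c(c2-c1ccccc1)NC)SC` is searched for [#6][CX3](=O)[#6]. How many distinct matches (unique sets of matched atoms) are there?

[#6][CX3](=O)[#6] is the SMARTS for a ketone: a carbonyl carbon (no H) flanked by two carbons.
The molecule carries 2 separate instances of an acetyl/ketone group (-C(=O)CH3) meeting every constraint; each maps to a distinct set of atoms, giving 2 matches.

2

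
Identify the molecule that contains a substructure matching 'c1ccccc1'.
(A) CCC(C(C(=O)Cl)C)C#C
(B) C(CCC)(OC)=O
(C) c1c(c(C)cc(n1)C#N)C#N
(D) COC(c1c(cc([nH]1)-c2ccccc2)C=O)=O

c1ccccc1 describes six aromatic carbons in a ring (a benzene ring).
(A) has a methyl group (-CH3) but no six-membered all-carbon aromatic ring is present.
(B) has a methyl group (-CH3) but no six-membered all-carbon aromatic ring is present.
(C) has a methyl group (-CH3) but no six-membered all-carbon aromatic ring is present.
(D) contains a phenyl ring, which satisfies every atom and bond constraint.
So the answer is (D).

D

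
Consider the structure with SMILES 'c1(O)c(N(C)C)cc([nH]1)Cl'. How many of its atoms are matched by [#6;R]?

Check the 10 heavy atoms by environment: 1× n (aromatic, in 5-ring) → no; 4× c (aromatic, in 5-ring) → match; 1× N (acyclic) → no; 2× C (acyclic) → no; 1× Cl (acyclic) → no; 1× O (acyclic) → no.
That gives 4 matching atoms.

4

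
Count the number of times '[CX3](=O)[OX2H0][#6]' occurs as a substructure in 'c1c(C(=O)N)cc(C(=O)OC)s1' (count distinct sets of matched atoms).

[CX3](=O)[OX2H0][#6] is the SMARTS for an ester: a carbonyl carbon bonded to an oxygen that is itself bonded to carbon (no H on that O).
Exactly one fragment in the molecule meets all constraints, giving 1 match.

1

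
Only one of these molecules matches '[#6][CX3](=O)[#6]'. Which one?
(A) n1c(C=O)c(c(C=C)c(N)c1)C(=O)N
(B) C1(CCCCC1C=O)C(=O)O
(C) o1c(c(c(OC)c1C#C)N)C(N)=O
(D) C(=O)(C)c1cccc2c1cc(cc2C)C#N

D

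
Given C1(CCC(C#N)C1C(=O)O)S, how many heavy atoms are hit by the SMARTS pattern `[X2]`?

3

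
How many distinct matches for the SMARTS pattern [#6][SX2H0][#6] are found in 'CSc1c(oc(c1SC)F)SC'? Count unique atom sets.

3

[#6][SX2H0][#6] is the SMARTS for a thioether: an aliphatic sulfur bridging two carbons with no H on the sulfur.
The molecule carries 3 separate instances of a methylthio ether (-SCH3) meeting every constraint; each maps to a distinct set of atoms, giving 3 matches.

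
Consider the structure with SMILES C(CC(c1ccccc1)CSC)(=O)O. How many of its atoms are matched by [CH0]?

1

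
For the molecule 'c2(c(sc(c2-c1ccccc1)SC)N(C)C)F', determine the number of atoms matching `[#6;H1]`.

The query [#6;H1] means: any carbon bearing exactly one hydrogen.
Check the 17 heavy atoms by environment: 1× s (aromatic, H0) → no; 5× c (aromatic, H0) → no; 1× S (H0) → no; 3× C (H3) → no; 5× c (aromatic, H1) → match; 1× F (H0) → no; 1× N (H0) → no.
That gives 5 matching atoms.

5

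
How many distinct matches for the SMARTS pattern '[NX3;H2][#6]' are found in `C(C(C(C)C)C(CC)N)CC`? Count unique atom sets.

1

[NX3;H2][#6] is the SMARTS for a primary amine: a trivalent nitrogen with two H attached to carbon.
Exactly one fragment in the molecule meets all constraints, giving 1 match.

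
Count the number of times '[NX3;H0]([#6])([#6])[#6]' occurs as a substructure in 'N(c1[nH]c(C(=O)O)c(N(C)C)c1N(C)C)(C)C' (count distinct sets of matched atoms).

3

[NX3;H0]([#6])([#6])[#6] is the SMARTS for a tertiary amine: a trivalent nitrogen with no H, bonded to three carbons.
The molecule carries 3 separate instances of a dimethylamino group (-N(CH3)2) meeting every constraint; each maps to a distinct set of atoms, giving 3 matches.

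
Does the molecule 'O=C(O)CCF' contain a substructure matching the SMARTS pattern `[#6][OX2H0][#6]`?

No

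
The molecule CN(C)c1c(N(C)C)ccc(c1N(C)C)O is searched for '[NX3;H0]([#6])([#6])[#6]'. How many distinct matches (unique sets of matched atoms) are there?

[NX3;H0]([#6])([#6])[#6] is the SMARTS for a tertiary amine: a trivalent nitrogen with no H, bonded to three carbons.
The molecule carries 3 separate instances of a dimethylamino group (-N(CH3)2) meeting every constraint; each maps to a distinct set of atoms, giving 3 matches.

3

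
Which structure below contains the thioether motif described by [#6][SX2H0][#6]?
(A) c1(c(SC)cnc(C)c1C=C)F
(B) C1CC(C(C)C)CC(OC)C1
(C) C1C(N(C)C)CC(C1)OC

A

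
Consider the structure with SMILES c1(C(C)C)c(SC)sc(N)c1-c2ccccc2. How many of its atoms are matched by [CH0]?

0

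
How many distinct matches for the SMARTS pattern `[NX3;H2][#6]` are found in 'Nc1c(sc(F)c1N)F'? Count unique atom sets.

[NX3;H2][#6] is the SMARTS for a primary amine: a trivalent nitrogen with two H attached to carbon.
The molecule carries 2 separate instances of a primary amino group (-NH2) meeting every constraint; each maps to a distinct set of atoms, giving 2 matches.

2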